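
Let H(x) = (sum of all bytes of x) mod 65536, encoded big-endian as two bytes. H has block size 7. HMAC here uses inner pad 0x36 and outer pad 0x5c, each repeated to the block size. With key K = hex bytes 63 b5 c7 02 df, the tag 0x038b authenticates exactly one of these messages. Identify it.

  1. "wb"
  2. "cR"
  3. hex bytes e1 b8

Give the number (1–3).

1

Key hex bytes 63 b5 c7 02 df is 5 bytes ≤ B = 7; zero-pad to 7 bytes: K' = 63 b5 c7 02 df 00 00.
K' ⊕ ipad = 55 83 f1 34 e9 36 36; K' ⊕ opad = 3f e9 9b 5e 83 5c 5c.
m1: inner = H(55 83 f1 34 e9 36 36 77 62) = 04 2b; tag = H(3f e9 9b 5e 83 5c 5c 04 2b) = 038b ← matches
m2: inner = H(55 83 f1 34 e9 36 36 63 52) = 04 07; tag = H(3f e9 9b 5e 83 5c 5c 04 07) = 0367
m3: inner = H(55 83 f1 34 e9 36 36 e1 b8) = 04 eb; tag = H(3f e9 9b 5e 83 5c 5c 04 eb) = 044b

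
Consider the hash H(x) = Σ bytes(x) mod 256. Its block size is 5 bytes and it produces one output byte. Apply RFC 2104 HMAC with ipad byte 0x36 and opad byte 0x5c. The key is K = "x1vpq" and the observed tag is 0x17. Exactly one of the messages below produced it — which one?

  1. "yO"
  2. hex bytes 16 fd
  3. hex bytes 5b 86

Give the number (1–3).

3

Key "x1vpq" = 78 31 76 70 71 is exactly B = 5 bytes: K' = 78 31 76 70 71.
K' ⊕ ipad = 4e 07 40 46 47; K' ⊕ opad = 24 6d 2a 2c 2d.
m1: inner = H(4e 07 40 46 47 79 4f) = ea; tag = H(24 6d 2a 2c 2d ea) = fe
m2: inner = H(4e 07 40 46 47 16 fd) = 35; tag = H(24 6d 2a 2c 2d 35) = 49
m3: inner = H(4e 07 40 46 47 5b 86) = 03; tag = H(24 6d 2a 2c 2d 03) = 17 ← matches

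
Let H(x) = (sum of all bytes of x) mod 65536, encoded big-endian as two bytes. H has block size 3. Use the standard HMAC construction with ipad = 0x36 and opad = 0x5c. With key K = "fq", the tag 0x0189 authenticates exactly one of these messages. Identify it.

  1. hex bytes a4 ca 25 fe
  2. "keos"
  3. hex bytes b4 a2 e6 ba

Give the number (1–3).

Key "fq" = 66 71 is 2 bytes ≤ B = 3; zero-pad to 3 bytes: K' = 66 71 00.
K' ⊕ ipad = 50 47 36; K' ⊕ opad = 3a 2d 5c.
m1: inner = H(50 47 36 a4 ca 25 fe) = 03 5e; tag = H(3a 2d 5c 03 5e) = 0124
m2: inner = H(50 47 36 6b 65 6f 73) = 02 7f; tag = H(3a 2d 5c 02 7f) = 0144
m3: inner = H(50 47 36 b4 a2 e6 ba) = 03 c3; tag = H(3a 2d 5c 03 c3) = 0189 ← matches

3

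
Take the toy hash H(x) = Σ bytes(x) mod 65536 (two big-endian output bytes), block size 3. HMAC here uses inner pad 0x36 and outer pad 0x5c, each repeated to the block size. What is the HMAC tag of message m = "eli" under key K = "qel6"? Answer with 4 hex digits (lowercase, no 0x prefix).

Key "qel6" = 71 65 6c 36 is 4 bytes > B = 3, so hash it first: H(key) = 01 78, then zero-pad to 3 bytes: K' = 01 78 00.
K' ⊕ ipad = 37 4e 36.  K' ⊕ opad = 5d 24 5c.
Inner input = (K'⊕ipad) ∥ m = 37 4e 36 ∥ 65 6c 69.
Inner hash: sum = 55+78+54+101+108+105 = 501 → 01 f5.
Outer input = (K'⊕opad) ∥ inner = 5d 24 5c ∥ 01 f5.
Outer hash (tag): sum = 93+36+92+1+245 = 467 → 01 d3.

01d3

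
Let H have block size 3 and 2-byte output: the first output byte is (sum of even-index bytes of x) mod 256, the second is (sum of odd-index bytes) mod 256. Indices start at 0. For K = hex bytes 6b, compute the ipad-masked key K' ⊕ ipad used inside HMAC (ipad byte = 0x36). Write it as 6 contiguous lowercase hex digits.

5d3636

Key hex bytes 6b is 1 byte ≤ B = 3; zero-pad to 3 bytes: K' = 6b 00 00.
XOR each byte with 0x36: 6b⊕36=5d, 00⊕36=36, 00⊕36=36.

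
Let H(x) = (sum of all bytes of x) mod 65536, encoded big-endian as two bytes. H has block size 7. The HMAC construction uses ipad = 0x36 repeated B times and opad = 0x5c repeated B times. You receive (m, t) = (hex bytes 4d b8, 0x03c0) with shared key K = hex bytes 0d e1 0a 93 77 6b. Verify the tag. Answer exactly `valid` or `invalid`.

valid

Key hex bytes 0d e1 0a 93 77 6b is 6 bytes ≤ B = 7; zero-pad to 7 bytes: K' = 0d e1 0a 93 77 6b 00.
K' ⊕ ipad = 3b d7 3c a5 41 5d 36; K' ⊕ opad = 51 bd 56 cf 2b 37 5c.
Inner hash: sum = 59+215+60+165+65+93+54+77+184 = 972 → 03 cc.
Outer hash (recomputed tag): sum = 81+189+86+207+43+55+92+3+204 = 960 → 03 c0.
Recomputed tag = 03c0; claimed = 03c0 → match.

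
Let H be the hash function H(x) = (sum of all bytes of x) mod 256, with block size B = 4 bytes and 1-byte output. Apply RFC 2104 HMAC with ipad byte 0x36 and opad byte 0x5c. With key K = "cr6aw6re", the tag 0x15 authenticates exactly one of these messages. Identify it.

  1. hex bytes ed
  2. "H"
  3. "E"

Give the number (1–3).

1

Key "cr6aw6re" = 63 72 36 61 77 36 72 65 is 8 bytes > B = 4, so hash it first: H(key) = f0, then zero-pad to 4 bytes: K' = f0 00 00 00.
K' ⊕ ipad = c6 36 36 36; K' ⊕ opad = ac 5c 5c 5c.
m1: inner = H(c6 36 36 36 ed) = 55; tag = H(ac 5c 5c 5c 55) = 15 ← matches
m2: inner = H(c6 36 36 36 48) = b0; tag = H(ac 5c 5c 5c b0) = 70
m3: inner = H(c6 36 36 36 45) = ad; tag = H(ac 5c 5c 5c ad) = 6d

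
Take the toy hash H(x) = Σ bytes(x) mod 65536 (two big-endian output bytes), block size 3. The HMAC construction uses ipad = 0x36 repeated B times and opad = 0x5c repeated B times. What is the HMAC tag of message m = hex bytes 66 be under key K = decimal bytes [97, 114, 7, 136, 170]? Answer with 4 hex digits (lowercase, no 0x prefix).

01d3

Key decimal bytes [97, 114, 7, 136, 170] = 61 72 07 88 aa is 5 bytes > B = 3, so hash it first: H(key) = 02 0c, then zero-pad to 3 bytes: K' = 02 0c 00.
K' ⊕ ipad = 34 3a 36.  K' ⊕ opad = 5e 50 5c.
Inner input = (K'⊕ipad) ∥ m = 34 3a 36 ∥ 66 be.
Inner hash: sum = 52+58+54+102+190 = 456 → 01 c8.
Outer input = (K'⊕opad) ∥ inner = 5e 50 5c ∥ 01 c8.
Outer hash (tag): sum = 94+80+92+1+200 = 467 → 01 d3.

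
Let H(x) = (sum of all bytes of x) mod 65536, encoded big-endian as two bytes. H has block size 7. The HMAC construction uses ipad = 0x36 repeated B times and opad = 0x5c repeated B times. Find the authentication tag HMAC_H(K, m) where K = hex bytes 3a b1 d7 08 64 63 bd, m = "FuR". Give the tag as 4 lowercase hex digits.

Key hex bytes 3a b1 d7 08 64 63 bd is exactly B = 7 bytes: K' = 3a b1 d7 08 64 63 bd.
K' ⊕ ipad = 0c 87 e1 3e 52 55 8b.  K' ⊕ opad = 66 ed 8b 54 38 3f e1.
Inner input = (K'⊕ipad) ∥ m = 0c 87 e1 3e 52 55 8b ∥ 46 75 52.
Inner hash: sum = 12+135+225+62+82+85+139+70+117+82 = 1009 → 03 f1.
Outer input = (K'⊕opad) ∥ inner = 66 ed 8b 54 38 3f e1 ∥ 03 f1.
Outer hash (tag): sum = 102+237+139+84+56+63+225+3+241 = 1150 → 04 7e.

047e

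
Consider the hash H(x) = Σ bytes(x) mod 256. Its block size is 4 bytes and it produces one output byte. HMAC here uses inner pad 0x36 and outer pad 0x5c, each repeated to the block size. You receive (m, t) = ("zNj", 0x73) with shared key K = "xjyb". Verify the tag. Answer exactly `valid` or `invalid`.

invalid

Key "xjyb" = 78 6a 79 62 is exactly B = 4 bytes: K' = 78 6a 79 62.
K' ⊕ ipad = 4e 5c 4f 54; K' ⊕ opad = 24 36 25 3e.
Inner hash: sum = 78+92+79+84+122+78+106 = 639; mod 256 = 127 → 7f.
Outer hash (recomputed tag): sum = 36+54+37+62+127 = 316; mod 256 = 60 → 3c.
Recomputed tag = 3c; claimed = 73 → mismatch.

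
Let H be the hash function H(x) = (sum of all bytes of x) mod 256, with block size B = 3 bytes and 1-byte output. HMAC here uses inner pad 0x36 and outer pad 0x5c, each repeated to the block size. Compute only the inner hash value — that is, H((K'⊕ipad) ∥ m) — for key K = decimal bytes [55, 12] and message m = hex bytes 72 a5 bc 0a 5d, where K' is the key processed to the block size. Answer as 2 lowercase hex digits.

ab

Key decimal bytes [55, 12] = 37 0c is 2 bytes ≤ B = 3; zero-pad to 3 bytes: K' = 37 0c 00.
K' ⊕ ipad = 01 3a 36.
Inner input = 01 3a 36 ∥ 72 a5 bc 0a 5d.
Inner hash: sum = 1+58+54+114+165+188+10+93 = 683; mod 256 = 171 → ab.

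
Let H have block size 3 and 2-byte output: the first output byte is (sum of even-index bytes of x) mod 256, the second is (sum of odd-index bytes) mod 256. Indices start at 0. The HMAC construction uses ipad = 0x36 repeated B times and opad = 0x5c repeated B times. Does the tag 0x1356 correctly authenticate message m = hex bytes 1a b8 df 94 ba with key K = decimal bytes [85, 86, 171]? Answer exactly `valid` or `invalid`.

Key decimal bytes [85, 86, 171] = 55 56 ab is exactly B = 3 bytes: K' = 55 56 ab.
K' ⊕ ipad = 63 60 9d; K' ⊕ opad = 09 0a f7.
Inner hash: even-index sum = 588 mod 256 = 76; odd-index sum = 531 mod 256 = 19 → 4c 13.
Outer hash (recomputed tag): even-index sum = 275 mod 256 = 19; odd-index sum = 86 mod 256 = 86 → 13 56.
Recomputed tag = 1356; claimed = 1356 → match.

valid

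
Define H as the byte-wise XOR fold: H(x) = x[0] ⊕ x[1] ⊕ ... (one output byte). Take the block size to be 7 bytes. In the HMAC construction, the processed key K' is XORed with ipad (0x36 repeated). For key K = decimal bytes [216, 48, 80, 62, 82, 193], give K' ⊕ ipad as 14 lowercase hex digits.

ee06660864f736

Key decimal bytes [216, 48, 80, 62, 82, 193] = d8 30 50 3e 52 c1 is 6 bytes ≤ B = 7; zero-pad to 7 bytes: K' = d8 30 50 3e 52 c1 00.
XOR each byte with 0x36: d8⊕36=ee, 30⊕36=06, 50⊕36=66, 3e⊕36=08, 52⊕36=64, c1⊕36=f7, 00⊕36=36.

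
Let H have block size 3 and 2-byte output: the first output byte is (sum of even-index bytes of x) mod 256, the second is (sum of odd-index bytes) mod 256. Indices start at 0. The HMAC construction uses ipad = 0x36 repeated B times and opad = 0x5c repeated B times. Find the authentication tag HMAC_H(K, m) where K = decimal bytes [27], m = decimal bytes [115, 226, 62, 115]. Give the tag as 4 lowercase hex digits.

8a14

Key decimal bytes [27] = 1b is 1 byte ≤ B = 3; zero-pad to 3 bytes: K' = 1b 00 00.
K' ⊕ ipad = 2d 36 36.  K' ⊕ opad = 47 5c 5c.
Inner input = (K'⊕ipad) ∥ m = 2d 36 36 ∥ 73 e2 3e 73.
Inner hash: even-index sum = 440 mod 256 = 184; odd-index sum = 231 mod 256 = 231 → b8 e7.
Outer input = (K'⊕opad) ∥ inner = 47 5c 5c ∥ b8 e7.
Outer hash (tag): even-index sum = 394 mod 256 = 138; odd-index sum = 276 mod 256 = 20 → 8a 14.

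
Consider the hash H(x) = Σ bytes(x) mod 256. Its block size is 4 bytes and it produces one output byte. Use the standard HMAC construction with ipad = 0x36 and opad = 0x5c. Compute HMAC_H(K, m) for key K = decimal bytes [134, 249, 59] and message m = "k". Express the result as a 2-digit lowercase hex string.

Key decimal bytes [134, 249, 59] = 86 f9 3b is 3 bytes ≤ B = 4; zero-pad to 4 bytes: K' = 86 f9 3b 00.
K' ⊕ ipad = b0 cf 0d 36.  K' ⊕ opad = da a5 67 5c.
Inner input = (K'⊕ipad) ∥ m = b0 cf 0d 36 ∥ 6b.
Inner hash: sum = 176+207+13+54+107 = 557; mod 256 = 45 → 2d.
Outer input = (K'⊕opad) ∥ inner = da a5 67 5c ∥ 2d.
Outer hash (tag): sum = 218+165+103+92+45 = 623; mod 256 = 111 → 6f.

6f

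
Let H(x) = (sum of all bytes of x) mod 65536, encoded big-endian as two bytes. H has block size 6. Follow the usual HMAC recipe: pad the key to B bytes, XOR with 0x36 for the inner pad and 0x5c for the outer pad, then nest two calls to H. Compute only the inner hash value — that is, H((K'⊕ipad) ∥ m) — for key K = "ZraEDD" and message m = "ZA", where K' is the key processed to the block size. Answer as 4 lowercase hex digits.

02f9

Key "ZraEDD" = 5a 72 61 45 44 44 is exactly B = 6 bytes: K' = 5a 72 61 45 44 44.
K' ⊕ ipad = 6c 44 57 73 72 72.
Inner input = 6c 44 57 73 72 72 ∥ 5a 41.
Inner hash: sum = 108+68+87+115+114+114+90+65 = 761 → 02 f9.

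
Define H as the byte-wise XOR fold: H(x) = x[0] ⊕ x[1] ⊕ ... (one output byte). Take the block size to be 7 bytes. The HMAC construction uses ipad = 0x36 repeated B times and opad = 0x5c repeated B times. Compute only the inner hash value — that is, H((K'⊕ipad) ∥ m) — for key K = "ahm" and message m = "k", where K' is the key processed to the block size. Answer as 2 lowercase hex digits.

39

Key "ahm" = 61 68 6d is 3 bytes ≤ B = 7; zero-pad to 7 bytes: K' = 61 68 6d 00 00 00 00.
K' ⊕ ipad = 57 5e 5b 36 36 36 36.
Inner input = 57 5e 5b 36 36 36 36 ∥ 6b.
Inner hash: XOR 57⊕5e⊕5b⊕36⊕36⊕36⊕36⊕6b = 39.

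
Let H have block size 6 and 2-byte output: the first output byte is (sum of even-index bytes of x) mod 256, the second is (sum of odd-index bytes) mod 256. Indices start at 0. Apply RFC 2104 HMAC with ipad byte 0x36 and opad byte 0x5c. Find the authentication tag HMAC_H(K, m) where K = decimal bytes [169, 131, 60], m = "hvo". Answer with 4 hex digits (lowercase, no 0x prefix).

Key decimal bytes [169, 131, 60] = a9 83 3c is 3 bytes ≤ B = 6; zero-pad to 6 bytes: K' = a9 83 3c 00 00 00.
K' ⊕ ipad = 9f b5 0a 36 36 36.  K' ⊕ opad = f5 df 60 5c 5c 5c.
Inner input = (K'⊕ipad) ∥ m = 9f b5 0a 36 36 36 ∥ 68 76 6f.
Inner hash: even-index sum = 438 mod 256 = 182; odd-index sum = 407 mod 256 = 151 → b6 97.
Outer input = (K'⊕opad) ∥ inner = f5 df 60 5c 5c 5c ∥ b6 97.
Outer hash (tag): even-index sum = 615 mod 256 = 103; odd-index sum = 558 mod 256 = 46 → 67 2e.

672e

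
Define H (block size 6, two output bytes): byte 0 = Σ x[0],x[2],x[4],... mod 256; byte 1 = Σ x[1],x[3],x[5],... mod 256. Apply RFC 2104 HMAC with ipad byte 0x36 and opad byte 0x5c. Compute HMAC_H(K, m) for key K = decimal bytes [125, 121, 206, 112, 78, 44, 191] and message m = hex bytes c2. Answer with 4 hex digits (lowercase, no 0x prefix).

Key decimal bytes [125, 121, 206, 112, 78, 44, 191] = 7d 79 ce 70 4e 2c bf is 7 bytes > B = 6, so hash it first: H(key) = 58 15, then zero-pad to 6 bytes: K' = 58 15 00 00 00 00.
K' ⊕ ipad = 6e 23 36 36 36 36.  K' ⊕ opad = 04 49 5c 5c 5c 5c.
Inner input = (K'⊕ipad) ∥ m = 6e 23 36 36 36 36 ∥ c2.
Inner hash: even-index sum = 412 mod 256 = 156; odd-index sum = 143 mod 256 = 143 → 9c 8f.
Outer input = (K'⊕opad) ∥ inner = 04 49 5c 5c 5c 5c ∥ 9c 8f.
Outer hash (tag): even-index sum = 344 mod 256 = 88; odd-index sum = 400 mod 256 = 144 → 58 90.

5890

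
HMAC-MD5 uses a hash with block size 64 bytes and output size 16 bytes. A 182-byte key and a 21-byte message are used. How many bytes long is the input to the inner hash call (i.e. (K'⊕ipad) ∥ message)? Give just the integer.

Key is 182 > 64 bytes, so it is hashed to 16 bytes then zero-padded to 64: |K'| = 64.
Inner input = (K'⊕ipad) ∥ m → 64 + 21 = 85 bytes.

85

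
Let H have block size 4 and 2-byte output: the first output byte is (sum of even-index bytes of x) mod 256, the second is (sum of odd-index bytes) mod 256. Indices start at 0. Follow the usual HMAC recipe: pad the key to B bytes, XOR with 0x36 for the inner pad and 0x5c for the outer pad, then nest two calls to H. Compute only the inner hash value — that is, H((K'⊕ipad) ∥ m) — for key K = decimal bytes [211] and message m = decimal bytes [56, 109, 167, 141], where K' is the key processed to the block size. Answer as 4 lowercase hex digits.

fa66

Key decimal bytes [211] = d3 is 1 byte ≤ B = 4; zero-pad to 4 bytes: K' = d3 00 00 00.
K' ⊕ ipad = e5 36 36 36.
Inner input = e5 36 36 36 ∥ 38 6d a7 8d.
Inner hash: even-index sum = 506 mod 256 = 250; odd-index sum = 358 mod 256 = 102 → fa 66.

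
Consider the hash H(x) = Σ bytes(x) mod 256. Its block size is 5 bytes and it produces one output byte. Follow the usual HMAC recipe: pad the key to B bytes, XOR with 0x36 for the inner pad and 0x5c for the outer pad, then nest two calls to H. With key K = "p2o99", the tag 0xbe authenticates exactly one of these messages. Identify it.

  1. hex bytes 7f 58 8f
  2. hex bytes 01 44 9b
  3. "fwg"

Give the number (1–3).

1

Key "p2o99" = 70 32 6f 39 39 is exactly B = 5 bytes: K' = 70 32 6f 39 39.
K' ⊕ ipad = 46 04 59 0f 0f; K' ⊕ opad = 2c 6e 33 65 65.
m1: inner = H(46 04 59 0f 0f 7f 58 8f) = 27; tag = H(2c 6e 33 65 65 27) = be ← matches
m2: inner = H(46 04 59 0f 0f 01 44 9b) = a1; tag = H(2c 6e 33 65 65 a1) = 38
m3: inner = H(46 04 59 0f 0f 66 77 67) = 05; tag = H(2c 6e 33 65 65 05) = 9c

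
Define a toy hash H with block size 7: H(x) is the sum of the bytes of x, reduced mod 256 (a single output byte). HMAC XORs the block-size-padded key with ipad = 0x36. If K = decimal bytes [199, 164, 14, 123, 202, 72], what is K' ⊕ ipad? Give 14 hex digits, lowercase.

f192384dfc7e36

Key decimal bytes [199, 164, 14, 123, 202, 72] = c7 a4 0e 7b ca 48 is 6 bytes ≤ B = 7; zero-pad to 7 bytes: K' = c7 a4 0e 7b ca 48 00.
XOR each byte with 0x36: c7⊕36=f1, a4⊕36=92, 0e⊕36=38, 7b⊕36=4d, ca⊕36=fc, 48⊕36=7e, 00⊕36=36.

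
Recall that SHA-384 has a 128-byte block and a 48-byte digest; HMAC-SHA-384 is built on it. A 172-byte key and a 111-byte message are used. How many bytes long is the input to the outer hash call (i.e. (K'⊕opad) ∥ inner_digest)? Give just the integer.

Key is 172 > 128 bytes, so it is hashed to 48 bytes then zero-padded to 128: |K'| = 128.
Outer input = (K'⊕opad) ∥ H(inner) → 128 + 48 = 176 bytes.

176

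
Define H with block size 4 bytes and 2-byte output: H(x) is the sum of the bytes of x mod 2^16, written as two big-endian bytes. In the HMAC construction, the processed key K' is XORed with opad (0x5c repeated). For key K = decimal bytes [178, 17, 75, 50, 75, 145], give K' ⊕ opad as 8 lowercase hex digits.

5e405c5c

Key decimal bytes [178, 17, 75, 50, 75, 145] = b2 11 4b 32 4b 91 is 6 bytes > B = 4, so hash it first: H(key) = 02 1c, then zero-pad to 4 bytes: K' = 02 1c 00 00.
XOR each byte with 0x5c: 02⊕5c=5e, 1c⊕5c=40, 00⊕5c=5c, 00⊕5c=5c.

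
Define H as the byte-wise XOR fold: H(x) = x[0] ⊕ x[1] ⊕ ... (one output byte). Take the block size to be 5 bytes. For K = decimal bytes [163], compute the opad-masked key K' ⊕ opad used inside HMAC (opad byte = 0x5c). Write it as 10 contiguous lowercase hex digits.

ff5c5c5c5c

Key decimal bytes [163] = a3 is 1 byte ≤ B = 5; zero-pad to 5 bytes: K' = a3 00 00 00 00.
XOR each byte with 0x5c: a3⊕5c=ff, 00⊕5c=5c, 00⊕5c=5c, 00⊕5c=5c, 00⊕5c=5c.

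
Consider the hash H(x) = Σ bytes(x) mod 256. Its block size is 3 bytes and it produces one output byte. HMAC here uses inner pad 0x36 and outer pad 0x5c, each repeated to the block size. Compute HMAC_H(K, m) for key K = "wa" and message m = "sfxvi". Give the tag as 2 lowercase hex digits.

c2

Key "wa" = 77 61 is 2 bytes ≤ B = 3; zero-pad to 3 bytes: K' = 77 61 00.
K' ⊕ ipad = 41 57 36.  K' ⊕ opad = 2b 3d 5c.
Inner input = (K'⊕ipad) ∥ m = 41 57 36 ∥ 73 66 78 76 69.
Inner hash: sum = 65+87+54+115+102+120+118+105 = 766; mod 256 = 254 → fe.
Outer input = (K'⊕opad) ∥ inner = 2b 3d 5c ∥ fe.
Outer hash (tag): sum = 43+61+92+254 = 450; mod 256 = 194 → c2.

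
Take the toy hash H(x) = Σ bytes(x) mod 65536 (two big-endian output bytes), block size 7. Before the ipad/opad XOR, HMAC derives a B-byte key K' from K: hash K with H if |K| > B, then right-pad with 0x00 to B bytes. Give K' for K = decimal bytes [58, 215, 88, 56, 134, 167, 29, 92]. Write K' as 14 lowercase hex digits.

|K| = 8 > B = 7, so first hash the key.
H(K): sum = 58+215+88+56+134+167+29+92 = 839 → 03 47.
Zero-pad H(K) = 03 47 to 7 bytes: K' = 03 47 00 00 00 00 00.

03470000000000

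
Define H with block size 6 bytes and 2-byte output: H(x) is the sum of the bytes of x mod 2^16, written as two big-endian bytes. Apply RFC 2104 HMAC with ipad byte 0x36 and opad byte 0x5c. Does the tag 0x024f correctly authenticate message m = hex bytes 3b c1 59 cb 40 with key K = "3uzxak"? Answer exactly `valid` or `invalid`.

Key "3uzxak" = 33 75 7a 78 61 6b is exactly B = 6 bytes: K' = 33 75 7a 78 61 6b.
K' ⊕ ipad = 05 43 4c 4e 57 5d; K' ⊕ opad = 6f 29 26 24 3d 37.
Inner hash: sum = 5+67+76+78+87+93+59+193+89+203+64 = 1014 → 03 f6.
Outer hash (recomputed tag): sum = 111+41+38+36+61+55+3+246 = 591 → 02 4f.
Recomputed tag = 024f; claimed = 024f → match.

valid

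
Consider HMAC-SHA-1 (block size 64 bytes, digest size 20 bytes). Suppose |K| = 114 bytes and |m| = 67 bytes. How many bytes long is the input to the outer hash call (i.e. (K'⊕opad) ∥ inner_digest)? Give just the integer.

84

Key is 114 > 64 bytes, so it is hashed to 20 bytes then zero-padded to 64: |K'| = 64.
Outer input = (K'⊕opad) ∥ H(inner) → 64 + 20 = 84 bytes.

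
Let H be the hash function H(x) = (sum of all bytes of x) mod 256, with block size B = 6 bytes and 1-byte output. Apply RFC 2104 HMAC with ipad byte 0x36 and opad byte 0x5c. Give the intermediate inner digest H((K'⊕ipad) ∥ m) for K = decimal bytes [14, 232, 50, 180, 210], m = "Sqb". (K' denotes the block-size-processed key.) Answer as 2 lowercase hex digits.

dc

Key decimal bytes [14, 232, 50, 180, 210] = 0e e8 32 b4 d2 is 5 bytes ≤ B = 6; zero-pad to 6 bytes: K' = 0e e8 32 b4 d2 00.
K' ⊕ ipad = 38 de 04 82 e4 36.
Inner input = 38 de 04 82 e4 36 ∥ 53 71 62.
Inner hash: sum = 56+222+4+130+228+54+83+113+98 = 988; mod 256 = 220 → dc.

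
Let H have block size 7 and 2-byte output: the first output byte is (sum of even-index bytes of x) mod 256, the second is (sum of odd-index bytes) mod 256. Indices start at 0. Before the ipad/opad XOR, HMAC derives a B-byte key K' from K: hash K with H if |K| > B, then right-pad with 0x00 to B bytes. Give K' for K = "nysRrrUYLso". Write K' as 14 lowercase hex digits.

|K| = 11 > B = 7, so first hash the key.
H(K): even-index sum = 611 mod 256 = 99; odd-index sum = 521 mod 256 = 9 → 63 09.
Zero-pad H(K) = 63 09 to 7 bytes: K' = 63 09 00 00 00 00 00.

63090000000000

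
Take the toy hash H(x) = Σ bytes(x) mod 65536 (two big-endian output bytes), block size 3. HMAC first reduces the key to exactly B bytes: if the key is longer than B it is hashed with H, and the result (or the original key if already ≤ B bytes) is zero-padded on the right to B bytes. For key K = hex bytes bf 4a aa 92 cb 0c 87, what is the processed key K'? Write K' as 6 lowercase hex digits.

|K| = 7 > B = 3, so first hash the key.
H(K): sum = 191+74+170+146+203+12+135 = 931 → 03 a3.
Zero-pad H(K) = 03 a3 to 3 bytes: K' = 03 a3 00.

03a300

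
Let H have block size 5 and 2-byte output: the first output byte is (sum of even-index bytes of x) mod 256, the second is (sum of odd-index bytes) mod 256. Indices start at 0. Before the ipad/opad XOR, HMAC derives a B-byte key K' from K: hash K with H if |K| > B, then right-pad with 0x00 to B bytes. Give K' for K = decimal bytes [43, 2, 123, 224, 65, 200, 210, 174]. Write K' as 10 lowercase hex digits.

b958000000

|K| = 8 > B = 5, so first hash the key.
H(K): even-index sum = 441 mod 256 = 185; odd-index sum = 600 mod 256 = 88 → b9 58.
Zero-pad H(K) = b9 58 to 5 bytes: K' = b9 58 00 00 00.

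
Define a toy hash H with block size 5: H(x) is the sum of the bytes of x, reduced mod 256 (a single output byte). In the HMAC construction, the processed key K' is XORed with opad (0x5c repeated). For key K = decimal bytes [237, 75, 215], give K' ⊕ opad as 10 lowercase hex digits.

Key decimal bytes [237, 75, 215] = ed 4b d7 is 3 bytes ≤ B = 5; zero-pad to 5 bytes: K' = ed 4b d7 00 00.
XOR each byte with 0x5c: ed⊕5c=b1, 4b⊕5c=17, d7⊕5c=8b, 00⊕5c=5c, 00⊕5c=5c.

b1178b5c5c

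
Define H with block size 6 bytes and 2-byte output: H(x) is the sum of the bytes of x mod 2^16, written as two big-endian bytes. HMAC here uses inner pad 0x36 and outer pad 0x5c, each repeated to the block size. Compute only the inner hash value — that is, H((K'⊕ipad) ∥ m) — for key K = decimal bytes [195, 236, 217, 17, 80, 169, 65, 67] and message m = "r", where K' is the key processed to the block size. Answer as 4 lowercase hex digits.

019c

Key decimal bytes [195, 236, 217, 17, 80, 169, 65, 67] = c3 ec d9 11 50 a9 41 43 is 8 bytes > B = 6, so hash it first: H(key) = 04 16, then zero-pad to 6 bytes: K' = 04 16 00 00 00 00.
K' ⊕ ipad = 32 20 36 36 36 36.
Inner input = 32 20 36 36 36 36 ∥ 72.
Inner hash: sum = 50+32+54+54+54+54+114 = 412 → 01 9c.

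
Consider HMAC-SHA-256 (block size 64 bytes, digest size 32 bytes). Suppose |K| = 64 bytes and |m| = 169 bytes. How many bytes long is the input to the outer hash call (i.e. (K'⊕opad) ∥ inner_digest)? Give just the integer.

Key is 64 ≤ 64 bytes, zero-padded: |K'| = 64.
Outer input = (K'⊕opad) ∥ H(inner) → 64 + 32 = 96 bytes.

96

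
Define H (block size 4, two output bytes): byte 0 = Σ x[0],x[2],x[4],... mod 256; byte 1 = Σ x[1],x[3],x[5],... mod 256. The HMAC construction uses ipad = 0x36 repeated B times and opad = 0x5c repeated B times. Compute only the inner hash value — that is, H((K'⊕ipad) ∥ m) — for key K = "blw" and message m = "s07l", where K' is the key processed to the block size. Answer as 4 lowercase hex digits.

Key "blw" = 62 6c 77 is 3 bytes ≤ B = 4; zero-pad to 4 bytes: K' = 62 6c 77 00.
K' ⊕ ipad = 54 5a 41 36.
Inner input = 54 5a 41 36 ∥ 73 30 37 6c.
Inner hash: even-index sum = 319 mod 256 = 63; odd-index sum = 300 mod 256 = 44 → 3f 2c.

3f2c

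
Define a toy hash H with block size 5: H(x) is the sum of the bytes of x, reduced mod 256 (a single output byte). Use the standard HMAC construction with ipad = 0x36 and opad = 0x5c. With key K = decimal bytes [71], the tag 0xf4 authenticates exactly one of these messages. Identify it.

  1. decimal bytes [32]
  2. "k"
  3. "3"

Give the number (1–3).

Key decimal bytes [71] = 47 is 1 byte ≤ B = 5; zero-pad to 5 bytes: K' = 47 00 00 00 00.
K' ⊕ ipad = 71 36 36 36 36; K' ⊕ opad = 1b 5c 5c 5c 5c.
m1: inner = H(71 36 36 36 36 20) = 69; tag = H(1b 5c 5c 5c 5c 69) = f4 ← matches
m2: inner = H(71 36 36 36 36 6b) = b4; tag = H(1b 5c 5c 5c 5c b4) = 3f
m3: inner = H(71 36 36 36 36 33) = 7c; tag = H(1b 5c 5c 5c 5c 7c) = 07

1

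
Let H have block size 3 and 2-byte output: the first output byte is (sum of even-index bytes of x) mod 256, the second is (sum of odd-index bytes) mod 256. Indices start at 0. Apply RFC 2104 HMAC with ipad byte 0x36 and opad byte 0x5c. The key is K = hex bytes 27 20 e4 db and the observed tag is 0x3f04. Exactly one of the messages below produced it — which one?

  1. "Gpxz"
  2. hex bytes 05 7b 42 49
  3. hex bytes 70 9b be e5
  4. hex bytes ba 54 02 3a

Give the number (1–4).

Key hex bytes 27 20 e4 db is 4 bytes > B = 3, so hash it first: H(key) = 0b fb, then zero-pad to 3 bytes: K' = 0b fb 00.
K' ⊕ ipad = 3d cd 36; K' ⊕ opad = 57 a7 5c.
m1: inner = H(3d cd 36 47 70 78 7a) = 5d 8c; tag = H(57 a7 5c 5d 8c) = 3f04 ← matches
m2: inner = H(3d cd 36 05 7b 42 49) = 37 14; tag = H(57 a7 5c 37 14) = c7de
m3: inner = H(3d cd 36 70 9b be e5) = f3 fb; tag = H(57 a7 5c f3 fb) = ae9a
m4: inner = H(3d cd 36 ba 54 02 3a) = 01 89; tag = H(57 a7 5c 01 89) = 3ca8

1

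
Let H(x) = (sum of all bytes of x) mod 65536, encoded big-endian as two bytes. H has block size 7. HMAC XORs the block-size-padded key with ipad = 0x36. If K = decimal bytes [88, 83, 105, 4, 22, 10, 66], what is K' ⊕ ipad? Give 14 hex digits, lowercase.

6e655f32203c74

Key decimal bytes [88, 83, 105, 4, 22, 10, 66] = 58 53 69 04 16 0a 42 is exactly B = 7 bytes: K' = 58 53 69 04 16 0a 42.
XOR each byte with 0x36: 58⊕36=6e, 53⊕36=65, 69⊕36=5f, 04⊕36=32, 16⊕36=20, 0a⊕36=3c, 42⊕36=74.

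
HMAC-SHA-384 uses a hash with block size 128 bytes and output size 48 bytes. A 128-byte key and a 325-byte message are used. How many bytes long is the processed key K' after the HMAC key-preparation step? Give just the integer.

128

Key is 128 ≤ 128 bytes, zero-padded: |K'| = 128.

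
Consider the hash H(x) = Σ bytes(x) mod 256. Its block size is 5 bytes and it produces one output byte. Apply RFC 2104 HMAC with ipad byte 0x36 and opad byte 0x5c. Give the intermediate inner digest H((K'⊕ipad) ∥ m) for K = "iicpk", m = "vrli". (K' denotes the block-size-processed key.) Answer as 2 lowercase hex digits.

73

Key "iicpk" = 69 69 63 70 6b is exactly B = 5 bytes: K' = 69 69 63 70 6b.
K' ⊕ ipad = 5f 5f 55 46 5d.
Inner input = 5f 5f 55 46 5d ∥ 76 72 6c 69.
Inner hash: sum = 95+95+85+70+93+118+114+108+105 = 883; mod 256 = 115 → 73.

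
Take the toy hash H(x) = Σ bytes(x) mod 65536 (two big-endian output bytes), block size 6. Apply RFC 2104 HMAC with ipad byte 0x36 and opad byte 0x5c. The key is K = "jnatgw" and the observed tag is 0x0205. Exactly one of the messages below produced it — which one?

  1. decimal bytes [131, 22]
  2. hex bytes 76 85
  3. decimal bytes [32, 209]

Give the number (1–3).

3

Key "jnatgw" = 6a 6e 61 74 67 77 is exactly B = 6 bytes: K' = 6a 6e 61 74 67 77.
K' ⊕ ipad = 5c 58 57 42 51 41; K' ⊕ opad = 36 32 3d 28 3b 2b.
m1: inner = H(5c 58 57 42 51 41 83 16) = 02 78; tag = H(36 32 3d 28 3b 2b 02 78) = 01ad
m2: inner = H(5c 58 57 42 51 41 76 85) = 02 da; tag = H(36 32 3d 28 3b 2b 02 da) = 020f
m3: inner = H(5c 58 57 42 51 41 20 d1) = 02 d0; tag = H(36 32 3d 28 3b 2b 02 d0) = 0205 ← matches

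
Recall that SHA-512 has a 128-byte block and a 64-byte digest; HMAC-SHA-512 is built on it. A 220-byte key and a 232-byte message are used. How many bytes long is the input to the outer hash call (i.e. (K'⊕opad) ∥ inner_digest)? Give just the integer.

Key is 220 > 128 bytes, so it is hashed to 64 bytes then zero-padded to 128: |K'| = 128.
Outer input = (K'⊕opad) ∥ H(inner) → 128 + 64 = 192 bytes.

192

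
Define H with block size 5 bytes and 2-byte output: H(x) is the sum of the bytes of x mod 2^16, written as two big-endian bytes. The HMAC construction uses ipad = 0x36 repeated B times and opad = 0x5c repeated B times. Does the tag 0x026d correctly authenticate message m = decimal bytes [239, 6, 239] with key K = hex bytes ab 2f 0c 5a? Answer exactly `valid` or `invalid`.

Key hex bytes ab 2f 0c 5a is 4 bytes ≤ B = 5; zero-pad to 5 bytes: K' = ab 2f 0c 5a 00.
K' ⊕ ipad = 9d 19 3a 6c 36; K' ⊕ opad = f7 73 50 06 5c.
Inner hash: sum = 157+25+58+108+54+239+6+239 = 886 → 03 76.
Outer hash (recomputed tag): sum = 247+115+80+6+92+3+118 = 661 → 02 95.
Recomputed tag = 0295; claimed = 026d → mismatch.

invalid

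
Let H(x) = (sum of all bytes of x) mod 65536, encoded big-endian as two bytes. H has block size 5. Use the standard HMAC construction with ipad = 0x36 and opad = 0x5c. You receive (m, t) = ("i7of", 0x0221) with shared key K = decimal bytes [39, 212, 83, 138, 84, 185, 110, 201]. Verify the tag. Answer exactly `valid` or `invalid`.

valid

Key decimal bytes [39, 212, 83, 138, 84, 185, 110, 201] = 27 d4 53 8a 54 b9 6e c9 is 8 bytes > B = 5, so hash it first: H(key) = 04 1c, then zero-pad to 5 bytes: K' = 04 1c 00 00 00.
K' ⊕ ipad = 32 2a 36 36 36; K' ⊕ opad = 58 40 5c 5c 5c.
Inner hash: sum = 50+42+54+54+54+105+55+111+102 = 627 → 02 73.
Outer hash (recomputed tag): sum = 88+64+92+92+92+2+115 = 545 → 02 21.
Recomputed tag = 0221; claimed = 0221 → match.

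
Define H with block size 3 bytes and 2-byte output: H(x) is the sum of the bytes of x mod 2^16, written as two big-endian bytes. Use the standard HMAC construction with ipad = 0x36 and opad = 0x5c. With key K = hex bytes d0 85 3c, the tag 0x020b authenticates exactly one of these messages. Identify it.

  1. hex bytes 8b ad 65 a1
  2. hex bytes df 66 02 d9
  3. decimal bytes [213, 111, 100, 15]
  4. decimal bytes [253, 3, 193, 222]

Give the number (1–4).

Key hex bytes d0 85 3c is exactly B = 3 bytes: K' = d0 85 3c.
K' ⊕ ipad = e6 b3 0a; K' ⊕ opad = 8c d9 60.
m1: inner = H(e6 b3 0a 8b ad 65 a1) = 03 e1; tag = H(8c d9 60 03 e1) = 02a9
m2: inner = H(e6 b3 0a df 66 02 d9) = 03 c3; tag = H(8c d9 60 03 c3) = 028b
m3: inner = H(e6 b3 0a d5 6f 64 0f) = 03 5a; tag = H(8c d9 60 03 5a) = 0222
m4: inner = H(e6 b3 0a fd 03 c1 de) = 04 42; tag = H(8c d9 60 04 42) = 020b ← matches

4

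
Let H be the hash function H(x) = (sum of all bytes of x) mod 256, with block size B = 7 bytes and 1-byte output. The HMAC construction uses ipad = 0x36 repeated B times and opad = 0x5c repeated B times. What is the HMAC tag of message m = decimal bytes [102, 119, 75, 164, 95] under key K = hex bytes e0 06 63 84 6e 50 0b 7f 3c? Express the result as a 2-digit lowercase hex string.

Key hex bytes e0 06 63 84 6e 50 0b 7f 3c is 9 bytes > B = 7, so hash it first: H(key) = 51, then zero-pad to 7 bytes: K' = 51 00 00 00 00 00 00.
K' ⊕ ipad = 67 36 36 36 36 36 36.  K' ⊕ opad = 0d 5c 5c 5c 5c 5c 5c.
Inner input = (K'⊕ipad) ∥ m = 67 36 36 36 36 36 36 ∥ 66 77 4b a4 5f.
Inner hash: sum = 103+54+54+54+54+54+54+102+119+75+164+95 = 982; mod 256 = 214 → d6.
Outer input = (K'⊕opad) ∥ inner = 0d 5c 5c 5c 5c 5c 5c ∥ d6.
Outer hash (tag): sum = 13+92+92+92+92+92+92+214 = 779; mod 256 = 11 → 0b.

0b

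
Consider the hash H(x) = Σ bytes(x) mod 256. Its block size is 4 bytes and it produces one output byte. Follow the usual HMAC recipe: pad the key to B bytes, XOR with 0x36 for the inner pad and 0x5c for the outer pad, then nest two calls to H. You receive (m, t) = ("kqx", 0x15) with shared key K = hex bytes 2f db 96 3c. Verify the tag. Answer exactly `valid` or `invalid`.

invalid

Key hex bytes 2f db 96 3c is exactly B = 4 bytes: K' = 2f db 96 3c.
K' ⊕ ipad = 19 ed a0 0a; K' ⊕ opad = 73 87 ca 60.
Inner hash: sum = 25+237+160+10+107+113+120 = 772; mod 256 = 4 → 04.
Outer hash (recomputed tag): sum = 115+135+202+96+4 = 552; mod 256 = 40 → 28.
Recomputed tag = 28; claimed = 15 → mismatch.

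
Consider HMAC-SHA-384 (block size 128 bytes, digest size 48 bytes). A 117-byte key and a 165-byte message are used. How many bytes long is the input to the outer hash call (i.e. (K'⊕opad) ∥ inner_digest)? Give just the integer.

Key is 117 ≤ 128 bytes, zero-padded: |K'| = 128.
Outer input = (K'⊕opad) ∥ H(inner) → 128 + 48 = 176 bytes.

176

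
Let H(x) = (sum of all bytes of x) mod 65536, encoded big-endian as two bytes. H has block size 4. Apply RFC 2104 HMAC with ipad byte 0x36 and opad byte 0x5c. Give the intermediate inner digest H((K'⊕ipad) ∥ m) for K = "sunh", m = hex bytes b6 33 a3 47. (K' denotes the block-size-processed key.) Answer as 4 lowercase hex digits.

Key "sunh" = 73 75 6e 68 is exactly B = 4 bytes: K' = 73 75 6e 68.
K' ⊕ ipad = 45 43 58 5e.
Inner input = 45 43 58 5e ∥ b6 33 a3 47.
Inner hash: sum = 69+67+88+94+182+51+163+71 = 785 → 03 11.

0311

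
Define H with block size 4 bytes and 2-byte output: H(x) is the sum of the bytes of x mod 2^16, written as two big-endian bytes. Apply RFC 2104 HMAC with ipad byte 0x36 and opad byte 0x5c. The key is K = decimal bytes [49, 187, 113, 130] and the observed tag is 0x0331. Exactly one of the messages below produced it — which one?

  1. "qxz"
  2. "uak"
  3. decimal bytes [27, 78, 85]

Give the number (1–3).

2

Key decimal bytes [49, 187, 113, 130] = 31 bb 71 82 is exactly B = 4 bytes: K' = 31 bb 71 82.
K' ⊕ ipad = 07 8d 47 b4; K' ⊕ opad = 6d e7 2d de.
m1: inner = H(07 8d 47 b4 71 78 7a) = 02 f2; tag = H(6d e7 2d de 02 f2) = 0353
m2: inner = H(07 8d 47 b4 75 61 6b) = 02 d0; tag = H(6d e7 2d de 02 d0) = 0331 ← matches
m3: inner = H(07 8d 47 b4 1b 4e 55) = 02 4d; tag = H(6d e7 2d de 02 4d) = 02ae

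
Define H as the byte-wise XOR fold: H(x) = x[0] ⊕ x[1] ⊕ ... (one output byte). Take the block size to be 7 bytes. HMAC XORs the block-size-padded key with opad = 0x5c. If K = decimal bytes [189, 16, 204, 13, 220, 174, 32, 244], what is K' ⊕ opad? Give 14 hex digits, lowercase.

Key decimal bytes [189, 16, 204, 13, 220, 174, 32, 244] = bd 10 cc 0d dc ae 20 f4 is 8 bytes > B = 7, so hash it first: H(key) = ca, then zero-pad to 7 bytes: K' = ca 00 00 00 00 00 00.
XOR each byte with 0x5c: ca⊕5c=96, 00⊕5c=5c, 00⊕5c=5c, 00⊕5c=5c, 00⊕5c=5c, 00⊕5c=5c, 00⊕5c=5c.

965c5c5c5c5c5c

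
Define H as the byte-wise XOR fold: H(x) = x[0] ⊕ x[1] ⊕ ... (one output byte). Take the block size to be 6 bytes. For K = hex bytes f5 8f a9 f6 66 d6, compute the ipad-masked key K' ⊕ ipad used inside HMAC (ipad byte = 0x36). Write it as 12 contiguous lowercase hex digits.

c3b99fc050e0

Key hex bytes f5 8f a9 f6 66 d6 is exactly B = 6 bytes: K' = f5 8f a9 f6 66 d6.
XOR each byte with 0x36: f5⊕36=c3, 8f⊕36=b9, a9⊕36=9f, f6⊕36=c0, 66⊕36=50, d6⊕36=e0.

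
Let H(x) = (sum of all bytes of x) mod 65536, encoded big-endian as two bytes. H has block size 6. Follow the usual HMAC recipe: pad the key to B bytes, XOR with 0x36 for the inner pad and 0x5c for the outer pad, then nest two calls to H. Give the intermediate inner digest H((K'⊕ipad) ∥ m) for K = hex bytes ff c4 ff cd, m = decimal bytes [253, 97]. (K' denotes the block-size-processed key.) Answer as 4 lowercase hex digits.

Key hex bytes ff c4 ff cd is 4 bytes ≤ B = 6; zero-pad to 6 bytes: K' = ff c4 ff cd 00 00.
K' ⊕ ipad = c9 f2 c9 fb 36 36.
Inner input = c9 f2 c9 fb 36 36 ∥ fd 61.
Inner hash: sum = 201+242+201+251+54+54+253+97 = 1353 → 05 49.

0549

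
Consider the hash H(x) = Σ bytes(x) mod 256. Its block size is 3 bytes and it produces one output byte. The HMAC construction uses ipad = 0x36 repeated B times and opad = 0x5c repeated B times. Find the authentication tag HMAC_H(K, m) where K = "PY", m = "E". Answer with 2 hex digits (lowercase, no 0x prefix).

bd

Key "PY" = 50 59 is 2 bytes ≤ B = 3; zero-pad to 3 bytes: K' = 50 59 00.
K' ⊕ ipad = 66 6f 36.  K' ⊕ opad = 0c 05 5c.
Inner input = (K'⊕ipad) ∥ m = 66 6f 36 ∥ 45.
Inner hash: sum = 102+111+54+69 = 336; mod 256 = 80 → 50.
Outer input = (K'⊕opad) ∥ inner = 0c 05 5c ∥ 50.
Outer hash (tag): sum = 12+5+92+80 = 189 → bd.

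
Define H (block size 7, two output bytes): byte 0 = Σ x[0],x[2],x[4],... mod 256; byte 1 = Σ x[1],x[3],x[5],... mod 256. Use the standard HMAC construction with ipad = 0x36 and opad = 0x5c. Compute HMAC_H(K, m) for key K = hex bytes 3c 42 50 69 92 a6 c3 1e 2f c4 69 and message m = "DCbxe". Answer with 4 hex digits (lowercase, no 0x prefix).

b5d3

Key hex bytes 3c 42 50 69 92 a6 c3 1e 2f c4 69 is 11 bytes > B = 7, so hash it first: H(key) = 79 33, then zero-pad to 7 bytes: K' = 79 33 00 00 00 00 00.
K' ⊕ ipad = 4f 05 36 36 36 36 36.  K' ⊕ opad = 25 6f 5c 5c 5c 5c 5c.
Inner input = (K'⊕ipad) ∥ m = 4f 05 36 36 36 36 36 ∥ 44 43 62 78 65.
Inner hash: even-index sum = 428 mod 256 = 172; odd-index sum = 380 mod 256 = 124 → ac 7c.
Outer input = (K'⊕opad) ∥ inner = 25 6f 5c 5c 5c 5c 5c ∥ ac 7c.
Outer hash (tag): even-index sum = 437 mod 256 = 181; odd-index sum = 467 mod 256 = 211 → b5 d3.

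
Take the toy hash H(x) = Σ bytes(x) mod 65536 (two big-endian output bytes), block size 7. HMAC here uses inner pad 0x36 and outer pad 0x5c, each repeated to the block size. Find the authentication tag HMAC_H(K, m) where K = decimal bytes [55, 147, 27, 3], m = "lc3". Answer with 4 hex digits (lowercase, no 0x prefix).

Key decimal bytes [55, 147, 27, 3] = 37 93 1b 03 is 4 bytes ≤ B = 7; zero-pad to 7 bytes: K' = 37 93 1b 03 00 00 00.
K' ⊕ ipad = 01 a5 2d 35 36 36 36.  K' ⊕ opad = 6b cf 47 5f 5c 5c 5c.
Inner input = (K'⊕ipad) ∥ m = 01 a5 2d 35 36 36 36 ∥ 6c 63 33.
Inner hash: sum = 1+165+45+53+54+54+54+108+99+51 = 684 → 02 ac.
Outer input = (K'⊕opad) ∥ inner = 6b cf 47 5f 5c 5c 5c ∥ 02 ac.
Outer hash (tag): sum = 107+207+71+95+92+92+92+2+172 = 930 → 03 a2.

03a2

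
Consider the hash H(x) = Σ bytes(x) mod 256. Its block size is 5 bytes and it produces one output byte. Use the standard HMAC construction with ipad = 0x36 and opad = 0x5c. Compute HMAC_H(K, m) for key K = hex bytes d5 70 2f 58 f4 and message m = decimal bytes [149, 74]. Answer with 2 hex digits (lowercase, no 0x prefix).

25

Key hex bytes d5 70 2f 58 f4 is exactly B = 5 bytes: K' = d5 70 2f 58 f4.
K' ⊕ ipad = e3 46 19 6e c2.  K' ⊕ opad = 89 2c 73 04 a8.
Inner input = (K'⊕ipad) ∥ m = e3 46 19 6e c2 ∥ 95 4a.
Inner hash: sum = 227+70+25+110+194+149+74 = 849; mod 256 = 81 → 51.
Outer input = (K'⊕opad) ∥ inner = 89 2c 73 04 a8 ∥ 51.
Outer hash (tag): sum = 137+44+115+4+168+81 = 549; mod 256 = 37 → 25.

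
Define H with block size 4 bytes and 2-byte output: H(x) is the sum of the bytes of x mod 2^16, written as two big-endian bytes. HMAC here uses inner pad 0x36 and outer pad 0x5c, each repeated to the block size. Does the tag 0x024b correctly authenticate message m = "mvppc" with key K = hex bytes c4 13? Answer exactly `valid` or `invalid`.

valid

Key hex bytes c4 13 is 2 bytes ≤ B = 4; zero-pad to 4 bytes: K' = c4 13 00 00.
K' ⊕ ipad = f2 25 36 36; K' ⊕ opad = 98 4f 5c 5c.
Inner hash: sum = 242+37+54+54+109+118+112+112+99 = 937 → 03 a9.
Outer hash (recomputed tag): sum = 152+79+92+92+3+169 = 587 → 02 4b.
Recomputed tag = 024b; claimed = 024b → match.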